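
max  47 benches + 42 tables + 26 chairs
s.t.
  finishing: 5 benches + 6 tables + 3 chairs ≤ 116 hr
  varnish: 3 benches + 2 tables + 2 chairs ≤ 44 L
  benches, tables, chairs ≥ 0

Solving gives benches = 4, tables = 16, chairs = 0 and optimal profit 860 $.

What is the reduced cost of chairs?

Both finishing and varnish are binding at x*.
The binding rows give the dual system: 5·y_finishing + 3·y_varnish = 47 and 6·y_finishing + 2·y_varnish = 42.
→ y_finishing = 4 and y_varnish = 9.
Reduced cost of chairs: c₃ − yᵀa₃ = 26 − (4·3 + 9·2) = 26 − 30 = -4.

-4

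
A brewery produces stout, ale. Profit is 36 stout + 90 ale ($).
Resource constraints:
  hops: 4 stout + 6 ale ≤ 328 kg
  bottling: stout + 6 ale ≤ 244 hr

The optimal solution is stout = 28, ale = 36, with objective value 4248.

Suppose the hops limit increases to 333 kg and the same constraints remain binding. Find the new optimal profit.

Both hops and bottling are binding at x*.
The binding rows give the dual system: 4·y_hops + 1·y_bottling = 36 and 6·y_hops + 6·y_bottling = 90.
This yields shadow prices y_hops = 7, y_bottling = 8.
Δz = y_hops·Δb = 7 × (5) = 35, so new z* = 4248 + 35 = 4283.

4283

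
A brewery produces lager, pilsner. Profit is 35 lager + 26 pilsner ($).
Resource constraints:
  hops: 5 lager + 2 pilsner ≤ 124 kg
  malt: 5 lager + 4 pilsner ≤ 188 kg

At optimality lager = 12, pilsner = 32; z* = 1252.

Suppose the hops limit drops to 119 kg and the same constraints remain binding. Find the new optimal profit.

Both hops and malt are binding at x*.
From A_Bᵀ y = c: 5·y_hops + 5·y_malt = 35; 2·y_hops + 4·y_malt = 26.
This yields shadow prices y_hops = 1, y_malt = 6.
Δz = y_hops·Δb = 1 × (-5) = -5, so new z* = 1252 − 5 = 1247.

1247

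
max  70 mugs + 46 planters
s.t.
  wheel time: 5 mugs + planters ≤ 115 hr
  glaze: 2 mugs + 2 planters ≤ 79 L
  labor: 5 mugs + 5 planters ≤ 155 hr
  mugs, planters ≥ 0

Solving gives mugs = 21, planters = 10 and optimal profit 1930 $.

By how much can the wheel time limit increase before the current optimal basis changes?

Binding constraints: wheel time, labor. The basis is B = [[5,1],[5,5]] with det 20.
Per unit increase in wheel time, x* moves by d = (0.25, -0.25).
The basis stays optimal until planters reaches 0; allowable increase = 40 hr.

40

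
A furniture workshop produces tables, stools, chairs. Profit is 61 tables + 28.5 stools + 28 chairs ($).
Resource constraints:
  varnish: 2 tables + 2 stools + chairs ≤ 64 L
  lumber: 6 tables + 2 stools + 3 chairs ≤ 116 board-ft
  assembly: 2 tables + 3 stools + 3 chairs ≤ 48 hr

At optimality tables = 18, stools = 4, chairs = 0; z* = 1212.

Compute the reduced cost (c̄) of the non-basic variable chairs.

-9.5

At the optimum: varnish uses 44 of 64 (slack = 20); lumber uses 116 of 116 (binding); assembly uses 48 of 48 (binding).
Since varnish is not tight, its dual is 0.
From A_Bᵀ y = c: 6·y_lumber + 2·y_assembly = 61; 2·y_lumber + 3·y_assembly = 28.5.
→ y_lumber = 9 and y_assembly = 3.5.
Reduced cost of chairs: c₃ − yᵀa₃ = 28 − (9·3 + 3.5·3) = 28 − 37.5 = -9.5.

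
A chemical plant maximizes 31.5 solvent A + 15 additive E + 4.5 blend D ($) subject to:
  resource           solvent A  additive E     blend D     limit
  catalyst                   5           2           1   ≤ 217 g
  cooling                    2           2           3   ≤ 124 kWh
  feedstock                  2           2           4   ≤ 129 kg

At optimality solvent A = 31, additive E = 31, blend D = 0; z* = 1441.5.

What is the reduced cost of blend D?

Binding: catalyst and cooling. Non-binding: feedstock (5 unused).
By complementary slackness, y = 0 for the non-binding constraint.
From A_Bᵀ y = c: 5·y_catalyst + 2·y_cooling = 31.5; 2·y_catalyst + 2·y_cooling = 15.
Solving: y_catalyst = 5.5, y_cooling = 2.
Reduced cost of blend D: c₃ − yᵀa₃ = 4.5 − (5.5·1 + 2·3) = 4.5 − 11.5 = -7.

-7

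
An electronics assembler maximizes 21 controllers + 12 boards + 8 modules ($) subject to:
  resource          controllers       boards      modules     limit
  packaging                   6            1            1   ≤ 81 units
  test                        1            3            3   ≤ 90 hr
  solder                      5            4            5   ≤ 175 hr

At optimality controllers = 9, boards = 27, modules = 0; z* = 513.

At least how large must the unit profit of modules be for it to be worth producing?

Binding: packaging and test. Non-binding: solder (22 unused).
Slack constraints have shadow price 0 (complementary slackness).
Dual feasibility on the basic columns requires 6·y_packaging + 1·y_test = 21, 1·y_packaging + 3·y_test = 12.
This yields shadow prices y_packaging = 3, y_test = 3.
modules enters the basis when its profit ≥ yᵀa₃ = 3·1 + 3·3 = 12.

12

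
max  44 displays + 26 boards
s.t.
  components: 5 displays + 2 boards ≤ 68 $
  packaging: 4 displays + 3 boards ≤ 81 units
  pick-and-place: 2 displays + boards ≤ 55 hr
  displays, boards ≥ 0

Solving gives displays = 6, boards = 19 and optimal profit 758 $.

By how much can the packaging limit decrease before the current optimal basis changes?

26.6

Binding constraints: components, packaging. The basis is B = [[5,2],[4,3]] with det 7.
Per unit decrease in packaging, x* moves by d = (0.2857, -0.7143).
The basis stays optimal until boards reaches 0; allowable decrease = 26.6 units.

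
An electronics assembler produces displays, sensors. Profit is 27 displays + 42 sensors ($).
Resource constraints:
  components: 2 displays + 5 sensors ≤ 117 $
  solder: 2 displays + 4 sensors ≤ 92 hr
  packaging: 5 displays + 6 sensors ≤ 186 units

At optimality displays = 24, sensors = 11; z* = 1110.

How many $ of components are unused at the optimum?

14

components used = 2·24 + 5·11 = 103; slack = 117 − 103 = 14.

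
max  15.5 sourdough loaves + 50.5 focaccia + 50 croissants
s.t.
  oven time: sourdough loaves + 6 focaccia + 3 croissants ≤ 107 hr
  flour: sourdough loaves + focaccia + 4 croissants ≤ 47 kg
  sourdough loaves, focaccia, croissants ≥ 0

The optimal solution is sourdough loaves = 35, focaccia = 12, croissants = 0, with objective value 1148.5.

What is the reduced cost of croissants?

At the optimum: oven time uses 107 of 107 (binding); flour uses 47 of 47 (binding).
Dual feasibility on the basic columns requires 1·y_oven time + 1·y_flour = 15.5, 6·y_oven time + 1·y_flour = 50.5.
This yields shadow prices y_oven time = 7, y_flour = 8.5.
Reduced cost of croissants: c₃ − yᵀa₃ = 50 − (7·3 + 8.5·4) = 50 − 55 = -5.

-5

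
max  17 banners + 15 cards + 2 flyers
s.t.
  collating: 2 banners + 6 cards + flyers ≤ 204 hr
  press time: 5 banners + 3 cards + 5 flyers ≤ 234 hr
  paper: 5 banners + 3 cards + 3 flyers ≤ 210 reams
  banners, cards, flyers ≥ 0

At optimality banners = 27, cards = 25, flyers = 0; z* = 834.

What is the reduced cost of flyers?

Check each constraint at x*: collating 204/204 (tight); press time 210/234 (slack 24); paper 210/210 (tight).
Since press time is not tight, its dual is 0.
Dual feasibility on the basic columns requires 2·y_collating + 5·y_paper = 17, 6·y_collating + 3·y_paper = 15.
→ y_collating = 1 and y_paper = 3.
Reduced cost of flyers: c₃ − yᵀa₃ = 2 − (1·1 + 3·3) = 2 − 10 = -8.

-8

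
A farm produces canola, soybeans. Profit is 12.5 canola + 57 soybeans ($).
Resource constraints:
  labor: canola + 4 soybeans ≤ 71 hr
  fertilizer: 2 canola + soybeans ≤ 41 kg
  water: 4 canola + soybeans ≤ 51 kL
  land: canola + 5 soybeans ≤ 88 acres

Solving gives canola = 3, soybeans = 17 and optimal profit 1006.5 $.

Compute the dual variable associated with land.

At the optimum: labor uses 71 of 71 (binding); fertilizer uses 23 of 41 (slack = 18); water uses 29 of 51 (slack = 22); land uses 88 of 88 (binding).
Slack constraints have shadow price 0 (complementary slackness).
From A_Bᵀ y = c: 1·y_labor + 1·y_land = 12.5; 4·y_labor + 5·y_land = 57.
→ y_labor = 5.5 and y_land = 7.
Shadow price of land = 7.

7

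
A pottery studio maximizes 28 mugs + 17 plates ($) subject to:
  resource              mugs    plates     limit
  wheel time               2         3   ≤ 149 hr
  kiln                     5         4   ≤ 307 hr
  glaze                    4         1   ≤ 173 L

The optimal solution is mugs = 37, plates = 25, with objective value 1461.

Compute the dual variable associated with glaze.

Binding: wheel time and glaze. Non-binding: kiln (22 unused).
Since kiln is not tight, its dual is 0.
The binding rows give the dual system: 2·y_wheel time + 4·y_glaze = 28 and 3·y_wheel time + 1·y_glaze = 17.
This yields shadow prices y_wheel time = 4, y_glaze = 5.
Shadow price of glaze = 5.

5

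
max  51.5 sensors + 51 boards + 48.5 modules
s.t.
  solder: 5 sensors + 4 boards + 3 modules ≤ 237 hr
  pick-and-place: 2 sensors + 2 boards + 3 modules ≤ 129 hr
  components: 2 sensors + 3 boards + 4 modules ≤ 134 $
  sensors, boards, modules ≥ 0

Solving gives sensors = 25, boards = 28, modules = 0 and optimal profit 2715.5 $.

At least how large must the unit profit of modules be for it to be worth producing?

Check each constraint at x*: solder 237/237 (tight); pick-and-place 106/129 (slack 23); components 134/134 (tight).
Since pick-and-place is not tight, its dual is 0.
Dual feasibility on the basic columns requires 5·y_solder + 2·y_components = 51.5, 4·y_solder + 3·y_components = 51.
→ y_solder = 7.5 and y_components = 7.
modules enters the basis when its profit ≥ yᵀa₃ = 7.5·3 + 7·4 = 50.5.

50.5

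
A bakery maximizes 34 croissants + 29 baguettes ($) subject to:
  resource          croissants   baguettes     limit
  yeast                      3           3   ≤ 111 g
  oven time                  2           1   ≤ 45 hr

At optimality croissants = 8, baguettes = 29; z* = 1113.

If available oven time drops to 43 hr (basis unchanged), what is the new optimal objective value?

Check each constraint at x*: yeast 111/111 (tight); oven time 45/45 (tight).
The binding rows give the dual system: 3·y_yeast + 2·y_oven time = 34 and 3·y_yeast + 1·y_oven time = 29.
This yields shadow prices y_yeast = 8, y_oven time = 5.
Δz = y_oven time·Δb = 5 × (-2) = -10, so new z* = 1113 − 10 = 1103.

1103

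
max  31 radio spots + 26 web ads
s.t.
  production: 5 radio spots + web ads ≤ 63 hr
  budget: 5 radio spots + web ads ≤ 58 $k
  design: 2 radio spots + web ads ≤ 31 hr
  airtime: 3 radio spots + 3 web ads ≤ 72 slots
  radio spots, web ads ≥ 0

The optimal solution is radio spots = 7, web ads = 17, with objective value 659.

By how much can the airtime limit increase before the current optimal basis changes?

Binding constraints: design, airtime. The basis is B = [[2,1],[3,3]] with det 3.
Per unit increase in airtime, x* moves by d = (-0.3333, 0.6667).
The basis stays optimal until radio spots reaches 0; allowable increase = 21 slots.

21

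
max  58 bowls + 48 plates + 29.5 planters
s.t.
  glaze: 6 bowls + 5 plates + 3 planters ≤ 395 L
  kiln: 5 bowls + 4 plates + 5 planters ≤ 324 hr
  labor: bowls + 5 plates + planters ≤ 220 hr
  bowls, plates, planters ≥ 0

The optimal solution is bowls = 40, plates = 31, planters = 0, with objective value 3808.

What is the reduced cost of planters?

-4.5

Check each constraint at x*: glaze 395/395 (tight); kiln 324/324 (tight); labor 195/220 (slack 25).
By complementary slackness, y = 0 for the non-binding constraint.
From A_Bᵀ y = c: 6·y_glaze + 5·y_kiln = 58; 5·y_glaze + 4·y_kiln = 48.
This yields shadow prices y_glaze = 8, y_kiln = 2.
Reduced cost of planters: c₃ − yᵀa₃ = 29.5 − (8·3 + 2·5) = 29.5 − 34 = -4.5.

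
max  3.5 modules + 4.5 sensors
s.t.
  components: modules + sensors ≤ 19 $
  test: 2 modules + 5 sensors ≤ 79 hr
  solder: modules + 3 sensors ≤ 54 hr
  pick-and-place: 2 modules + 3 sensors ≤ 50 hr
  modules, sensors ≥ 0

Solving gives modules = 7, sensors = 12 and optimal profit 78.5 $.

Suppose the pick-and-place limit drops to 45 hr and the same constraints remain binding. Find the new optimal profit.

73.5

Check each constraint at x*: components 19/19 (tight); test 74/79 (slack 5); solder 43/54 (slack 11); pick-and-place 50/50 (tight).
Slack constraints have shadow price 0 (complementary slackness).
The binding rows give the dual system: 1·y_components + 2·y_pick-and-place = 3.5 and 1·y_components + 3·y_pick-and-place = 4.5.
Solving: y_components = 1.5, y_pick-and-place = 1.
Δz = y_pick-and-place·Δb = 1 × (-5) = -5, so new z* = 78.5 − 5 = 73.5.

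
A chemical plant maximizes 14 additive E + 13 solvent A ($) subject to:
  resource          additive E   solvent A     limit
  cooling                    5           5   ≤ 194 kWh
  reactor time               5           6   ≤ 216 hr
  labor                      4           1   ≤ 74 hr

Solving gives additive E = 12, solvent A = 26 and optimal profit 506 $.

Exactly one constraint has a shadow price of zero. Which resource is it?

cooling: 190/194 (slack 4)
reactor time: 216/216 (binding)
labor: 74/74 (binding)
By complementary slackness, a constraint with positive slack has shadow price 0 → cooling.

cooling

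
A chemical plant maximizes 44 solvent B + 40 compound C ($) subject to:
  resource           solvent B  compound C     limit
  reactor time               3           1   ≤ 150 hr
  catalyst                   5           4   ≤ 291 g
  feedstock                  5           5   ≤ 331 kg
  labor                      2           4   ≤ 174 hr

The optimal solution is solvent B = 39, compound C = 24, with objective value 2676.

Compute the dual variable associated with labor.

Binding: catalyst and labor. Non-binding: reactor time (9 unused), feedstock (16 unused).
Since reactor time, feedstock are not tight, their duals are 0.
From A_Bᵀ y = c: 5·y_catalyst + 2·y_labor = 44; 4·y_catalyst + 4·y_labor = 40.
→ y_catalyst = 8 and y_labor = 2.
Shadow price of labor = 2.

2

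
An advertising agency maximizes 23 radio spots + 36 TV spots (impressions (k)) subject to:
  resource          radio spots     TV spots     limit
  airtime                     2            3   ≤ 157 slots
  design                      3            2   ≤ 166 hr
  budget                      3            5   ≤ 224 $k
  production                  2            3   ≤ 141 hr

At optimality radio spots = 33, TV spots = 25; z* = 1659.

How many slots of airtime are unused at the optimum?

airtime used = 2·33 + 3·25 = 141; slack = 157 − 141 = 16.

16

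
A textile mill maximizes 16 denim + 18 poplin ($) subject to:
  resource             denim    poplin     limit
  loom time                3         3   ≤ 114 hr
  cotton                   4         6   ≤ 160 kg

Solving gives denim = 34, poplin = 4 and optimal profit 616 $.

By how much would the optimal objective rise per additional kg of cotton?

Check each constraint at x*: loom time 114/114 (tight); cotton 160/160 (tight).
Dual feasibility on the basic columns requires 3·y_loom time + 4·y_cotton = 16, 3·y_loom time + 6·y_cotton = 18.
This yields shadow prices y_loom time = 4, y_cotton = 1.
Shadow price of cotton = 1.

1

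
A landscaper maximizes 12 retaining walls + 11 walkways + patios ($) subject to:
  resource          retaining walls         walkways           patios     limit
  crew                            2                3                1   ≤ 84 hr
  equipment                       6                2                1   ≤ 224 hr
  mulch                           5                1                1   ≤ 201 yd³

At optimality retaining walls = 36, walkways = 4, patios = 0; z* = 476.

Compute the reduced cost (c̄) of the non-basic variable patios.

Check each constraint at x*: crew 84/84 (tight); equipment 224/224 (tight); mulch 184/201 (slack 17).
Since mulch is not tight, its dual is 0.
The binding rows give the dual system: 2·y_crew + 6·y_equipment = 12 and 3·y_crew + 2·y_equipment = 11.
This yields shadow prices y_crew = 3, y_equipment = 1.
Reduced cost of patios: c₃ − yᵀa₃ = 1 − (3·1 + 1·1) = 1 − 4 = -3.

-3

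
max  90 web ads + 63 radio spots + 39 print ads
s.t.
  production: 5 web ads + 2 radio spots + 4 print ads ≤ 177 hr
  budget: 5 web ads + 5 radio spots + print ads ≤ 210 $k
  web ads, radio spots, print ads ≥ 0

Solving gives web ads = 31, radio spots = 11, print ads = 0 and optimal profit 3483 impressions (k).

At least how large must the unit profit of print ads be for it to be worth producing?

At the optimum: production uses 177 of 177 (binding); budget uses 210 of 210 (binding).
Dual feasibility on the basic columns requires 5·y_production + 5·y_budget = 90, 2·y_production + 5·y_budget = 63.
This yields shadow prices y_production = 9, y_budget = 9.
print ads enters the basis when its profit ≥ yᵀa₃ = 9·4 + 9·1 = 45.

45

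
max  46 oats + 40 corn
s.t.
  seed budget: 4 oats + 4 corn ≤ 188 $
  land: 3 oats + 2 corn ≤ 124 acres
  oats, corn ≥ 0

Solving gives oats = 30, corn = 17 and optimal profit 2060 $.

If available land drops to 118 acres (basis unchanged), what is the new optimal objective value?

2024

Check each constraint at x*: seed budget 188/188 (tight); land 124/124 (tight).
Dual feasibility on the basic columns requires 4·y_seed budget + 3·y_land = 46, 4·y_seed budget + 2·y_land = 40.
This yields shadow prices y_seed budget = 7, y_land = 6.
Δz = y_land·Δb = 6 × (-6) = -36, so new z* = 2060 − 36 = 2024.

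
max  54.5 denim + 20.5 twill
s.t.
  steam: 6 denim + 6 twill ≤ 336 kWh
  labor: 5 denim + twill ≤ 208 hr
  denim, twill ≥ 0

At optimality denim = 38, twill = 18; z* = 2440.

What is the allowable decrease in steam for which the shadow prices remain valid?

86.4

Binding constraints: steam, labor. The basis is B = [[6,6],[5,1]] with det -24.
Per unit decrease in steam, x* moves by d = (0.0417, -0.2083).
The basis stays optimal until twill reaches 0; allowable decrease = 86.4 kWh.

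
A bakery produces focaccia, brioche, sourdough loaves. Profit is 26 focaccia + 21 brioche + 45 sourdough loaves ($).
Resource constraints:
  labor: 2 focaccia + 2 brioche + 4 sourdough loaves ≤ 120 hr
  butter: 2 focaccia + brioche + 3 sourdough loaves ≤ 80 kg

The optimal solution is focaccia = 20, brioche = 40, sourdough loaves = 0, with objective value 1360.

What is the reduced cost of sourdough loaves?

-2

Check each constraint at x*: labor 120/120 (tight); butter 80/80 (tight).
Dual feasibility on the basic columns requires 2·y_labor + 2·y_butter = 26, 2·y_labor + 1·y_butter = 21.
Solving: y_labor = 8, y_butter = 5.
Reduced cost of sourdough loaves: c₃ − yᵀa₃ = 45 − (8·4 + 5·3) = 45 − 47 = -2.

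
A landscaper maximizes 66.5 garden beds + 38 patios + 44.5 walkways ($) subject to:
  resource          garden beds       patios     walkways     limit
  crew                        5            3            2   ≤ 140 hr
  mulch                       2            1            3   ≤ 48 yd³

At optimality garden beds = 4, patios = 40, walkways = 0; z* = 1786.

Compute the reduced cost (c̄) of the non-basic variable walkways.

-3

At the optimum: crew uses 140 of 140 (binding); mulch uses 48 of 48 (binding).
The binding rows give the dual system: 5·y_crew + 2·y_mulch = 66.5 and 3·y_crew + 1·y_mulch = 38.
→ y_crew = 9.5 and y_mulch = 9.5.
Reduced cost of walkways: c₃ − yᵀa₃ = 44.5 − (9.5·2 + 9.5·3) = 44.5 − 47.5 = -3.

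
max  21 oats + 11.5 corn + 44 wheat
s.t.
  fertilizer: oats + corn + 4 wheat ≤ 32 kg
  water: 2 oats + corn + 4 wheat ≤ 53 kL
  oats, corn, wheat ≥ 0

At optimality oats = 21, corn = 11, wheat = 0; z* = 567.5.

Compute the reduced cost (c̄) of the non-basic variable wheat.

At the optimum: fertilizer uses 32 of 32 (binding); water uses 53 of 53 (binding).
From A_Bᵀ y = c: 1·y_fertilizer + 2·y_water = 21; 1·y_fertilizer + 1·y_water = 11.5.
Solving: y_fertilizer = 2, y_water = 9.5.
Reduced cost of wheat: c₃ − yᵀa₃ = 44 − (2·4 + 9.5·4) = 44 − 46 = -2.

-2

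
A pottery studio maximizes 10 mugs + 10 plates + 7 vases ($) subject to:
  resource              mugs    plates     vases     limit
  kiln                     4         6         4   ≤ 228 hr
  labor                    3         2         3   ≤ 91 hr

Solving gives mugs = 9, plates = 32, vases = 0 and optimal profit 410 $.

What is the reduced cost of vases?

-3

Check each constraint at x*: kiln 228/228 (tight); labor 91/91 (tight).
From A_Bᵀ y = c: 4·y_kiln + 3·y_labor = 10; 6·y_kiln + 2·y_labor = 10.
→ y_kiln = 1 and y_labor = 2.
Reduced cost of vases: c₃ − yᵀa₃ = 7 − (1·4 + 2·3) = 7 − 10 = -3.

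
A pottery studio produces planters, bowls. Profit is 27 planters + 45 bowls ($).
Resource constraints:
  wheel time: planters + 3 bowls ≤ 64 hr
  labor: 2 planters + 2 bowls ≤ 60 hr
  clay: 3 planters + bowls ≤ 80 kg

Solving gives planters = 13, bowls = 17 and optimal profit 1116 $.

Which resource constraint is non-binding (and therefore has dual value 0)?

clay

wheel time: 64/64 (binding)
labor: 60/60 (binding)
clay: 56/80 (slack 24)
By complementary slackness, a constraint with positive slack has shadow price 0 → clay.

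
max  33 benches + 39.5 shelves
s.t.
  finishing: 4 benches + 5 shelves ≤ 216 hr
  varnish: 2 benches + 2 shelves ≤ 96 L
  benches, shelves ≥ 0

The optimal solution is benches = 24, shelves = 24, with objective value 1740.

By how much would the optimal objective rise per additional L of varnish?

Check each constraint at x*: finishing 216/216 (tight); varnish 96/96 (tight).
The binding rows give the dual system: 4·y_finishing + 2·y_varnish = 33 and 5·y_finishing + 2·y_varnish = 39.5.
This yields shadow prices y_finishing = 6.5, y_varnish = 3.5.
Shadow price of varnish = 3.5.

3.5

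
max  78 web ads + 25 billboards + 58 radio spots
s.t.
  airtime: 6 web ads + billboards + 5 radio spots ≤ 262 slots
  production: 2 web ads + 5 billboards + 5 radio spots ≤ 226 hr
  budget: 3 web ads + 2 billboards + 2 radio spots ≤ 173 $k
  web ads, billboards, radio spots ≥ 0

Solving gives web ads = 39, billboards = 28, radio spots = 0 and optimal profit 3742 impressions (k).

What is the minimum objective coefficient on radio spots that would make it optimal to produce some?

61

At the optimum: airtime uses 262 of 262 (binding); production uses 218 of 226 (slack = 8); budget uses 173 of 173 (binding).
Slack constraints have shadow price 0 (complementary slackness).
Dual feasibility on the basic columns requires 6·y_airtime + 3·y_budget = 78, 1·y_airtime + 2·y_budget = 25.
Solving: y_airtime = 9, y_budget = 8.
radio spots enters the basis when its profit ≥ yᵀa₃ = 9·5 + 8·2 = 61.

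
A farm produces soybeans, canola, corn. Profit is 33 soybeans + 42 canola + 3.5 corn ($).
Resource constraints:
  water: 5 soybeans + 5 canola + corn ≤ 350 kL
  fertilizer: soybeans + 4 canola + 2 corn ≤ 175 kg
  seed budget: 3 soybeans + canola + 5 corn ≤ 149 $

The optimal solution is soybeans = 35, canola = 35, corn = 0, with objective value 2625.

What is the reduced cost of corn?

-8.5

Check each constraint at x*: water 350/350 (tight); fertilizer 175/175 (tight); seed budget 140/149 (slack 9).
Slack constraints have shadow price 0 (complementary slackness).
From A_Bᵀ y = c: 5·y_water + 1·y_fertilizer = 33; 5·y_water + 4·y_fertilizer = 42.
Solving: y_water = 6, y_fertilizer = 3.
Reduced cost of corn: c₃ − yᵀa₃ = 3.5 − (6·1 + 3·2) = 3.5 − 12 = -8.5.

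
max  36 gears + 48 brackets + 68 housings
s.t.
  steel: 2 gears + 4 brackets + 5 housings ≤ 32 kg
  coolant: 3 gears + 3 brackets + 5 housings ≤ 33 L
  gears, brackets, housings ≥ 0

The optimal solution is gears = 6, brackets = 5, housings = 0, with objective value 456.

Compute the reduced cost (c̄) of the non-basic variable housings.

Both steel and coolant are binding at x*.
The binding rows give the dual system: 2·y_steel + 3·y_coolant = 36 and 4·y_steel + 3·y_coolant = 48.
→ y_steel = 6 and y_coolant = 8.
Reduced cost of housings: c₃ − yᵀa₃ = 68 − (6·5 + 8·5) = 68 − 70 = -2.

-2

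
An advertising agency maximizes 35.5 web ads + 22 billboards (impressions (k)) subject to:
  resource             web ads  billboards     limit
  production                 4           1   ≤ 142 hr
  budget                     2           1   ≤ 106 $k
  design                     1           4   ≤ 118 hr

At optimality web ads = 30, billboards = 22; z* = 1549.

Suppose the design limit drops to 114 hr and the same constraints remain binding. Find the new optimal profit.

1535

At the optimum: production uses 142 of 142 (binding); budget uses 82 of 106 (slack = 24); design uses 118 of 118 (binding).
Since budget is not tight, its dual is 0.
From A_Bᵀ y = c: 4·y_production + 1·y_design = 35.5; 1·y_production + 4·y_design = 22.
→ y_production = 8 and y_design = 3.5.
Δz = y_design·Δb = 3.5 × (-4) = -14, so new z* = 1549 − 14 = 1535.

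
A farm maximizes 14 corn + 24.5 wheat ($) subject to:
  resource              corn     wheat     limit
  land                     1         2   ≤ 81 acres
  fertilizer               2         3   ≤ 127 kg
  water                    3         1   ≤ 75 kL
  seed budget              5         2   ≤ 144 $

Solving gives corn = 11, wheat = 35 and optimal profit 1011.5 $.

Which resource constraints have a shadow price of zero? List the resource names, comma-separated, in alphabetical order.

seed budget, water

land: 81/81 (binding)
fertilizer: 127/127 (binding)
water: 68/75 (slack 7)
seed budget: 125/144 (slack 19)
By complementary slackness, a constraint with positive slack has shadow price 0 → seed budget, water.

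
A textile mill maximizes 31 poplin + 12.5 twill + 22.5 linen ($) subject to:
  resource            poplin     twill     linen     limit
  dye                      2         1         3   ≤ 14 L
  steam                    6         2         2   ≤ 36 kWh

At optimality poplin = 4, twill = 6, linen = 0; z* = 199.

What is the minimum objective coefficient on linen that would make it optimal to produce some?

Check each constraint at x*: dye 14/14 (tight); steam 36/36 (tight).
Dual feasibility on the basic columns requires 2·y_dye + 6·y_steam = 31, 1·y_dye + 2·y_steam = 12.5.
Solving: y_dye = 6.5, y_steam = 3.
linen enters the basis when its profit ≥ yᵀa₃ = 6.5·3 + 3·2 = 25.5.

25.5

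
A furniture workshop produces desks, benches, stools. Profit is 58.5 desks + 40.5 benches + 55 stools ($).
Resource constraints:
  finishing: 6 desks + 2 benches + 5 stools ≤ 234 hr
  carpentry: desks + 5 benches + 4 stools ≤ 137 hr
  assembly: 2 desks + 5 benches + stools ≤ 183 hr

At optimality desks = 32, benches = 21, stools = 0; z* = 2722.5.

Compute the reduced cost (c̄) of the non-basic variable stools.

-8

Binding: finishing and carpentry. Non-binding: assembly (14 unused).
Slack constraints have shadow price 0 (complementary slackness).
Dual feasibility on the basic columns requires 6·y_finishing + 1·y_carpentry = 58.5, 2·y_finishing + 5·y_carpentry = 40.5.
This yields shadow prices y_finishing = 9, y_carpentry = 4.5.
Reduced cost of stools: c₃ − yᵀa₃ = 55 − (9·5 + 4.5·4) = 55 − 63 = -8.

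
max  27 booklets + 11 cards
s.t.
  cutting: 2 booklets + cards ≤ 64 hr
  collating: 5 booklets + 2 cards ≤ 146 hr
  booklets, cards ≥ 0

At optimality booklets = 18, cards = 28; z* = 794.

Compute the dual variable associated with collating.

5

Check each constraint at x*: cutting 64/64 (tight); collating 146/146 (tight).
The binding rows give the dual system: 2·y_cutting + 5·y_collating = 27 and 1·y_cutting + 2·y_collating = 11.
→ y_cutting = 1 and y_collating = 5.
Shadow price of collating = 5.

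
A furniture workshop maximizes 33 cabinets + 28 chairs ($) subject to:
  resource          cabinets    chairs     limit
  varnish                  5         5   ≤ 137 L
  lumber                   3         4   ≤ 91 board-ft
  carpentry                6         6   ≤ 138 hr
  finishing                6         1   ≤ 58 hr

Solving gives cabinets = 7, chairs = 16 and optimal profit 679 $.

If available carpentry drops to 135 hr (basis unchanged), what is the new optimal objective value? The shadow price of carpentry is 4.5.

Δb = -3, so new z* = 679 + (4.5)·(-3) = 679 − 13.5 = 665.5.

665.5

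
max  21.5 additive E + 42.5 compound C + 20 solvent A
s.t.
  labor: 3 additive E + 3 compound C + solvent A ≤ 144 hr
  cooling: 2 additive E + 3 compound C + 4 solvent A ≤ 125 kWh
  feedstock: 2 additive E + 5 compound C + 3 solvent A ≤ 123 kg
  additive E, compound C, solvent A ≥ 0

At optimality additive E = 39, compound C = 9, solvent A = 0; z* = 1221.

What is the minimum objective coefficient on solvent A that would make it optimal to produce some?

Binding: labor and feedstock. Non-binding: cooling (20 unused).
Since cooling is not tight, its dual is 0.
From A_Bᵀ y = c: 3·y_labor + 2·y_feedstock = 21.5; 3·y_labor + 5·y_feedstock = 42.5.
This yields shadow prices y_labor = 2.5, y_feedstock = 7.
solvent A enters the basis when its profit ≥ yᵀa₃ = 2.5·1 + 7·3 = 23.5.

23.5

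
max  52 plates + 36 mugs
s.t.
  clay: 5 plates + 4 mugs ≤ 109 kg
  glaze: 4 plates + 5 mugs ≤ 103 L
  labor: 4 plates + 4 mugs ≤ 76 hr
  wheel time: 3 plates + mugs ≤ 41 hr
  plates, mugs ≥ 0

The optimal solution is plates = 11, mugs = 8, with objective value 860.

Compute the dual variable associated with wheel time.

8

At the optimum: clay uses 87 of 109 (slack = 22); glaze uses 84 of 103 (slack = 19); labor uses 76 of 76 (binding); wheel time uses 41 of 41 (binding).
By complementary slackness, y = 0 for the non-binding constraints.
The binding rows give the dual system: 4·y_labor + 3·y_wheel time = 52 and 4·y_labor + 1·y_wheel time = 36.
→ y_labor = 7 and y_wheel time = 8.
Shadow price of wheel time = 8.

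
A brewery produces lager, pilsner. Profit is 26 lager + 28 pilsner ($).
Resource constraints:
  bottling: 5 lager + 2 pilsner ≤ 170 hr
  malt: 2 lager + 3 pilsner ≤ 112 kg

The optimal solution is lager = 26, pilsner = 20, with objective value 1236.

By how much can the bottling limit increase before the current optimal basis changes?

Binding constraints: bottling, malt. The basis is B = [[5,2],[2,3]] with det 11.
Per unit increase in bottling, x* moves by d = (0.2727, -0.1818).
The basis stays optimal until pilsner reaches 0; allowable increase = 110 hr.

110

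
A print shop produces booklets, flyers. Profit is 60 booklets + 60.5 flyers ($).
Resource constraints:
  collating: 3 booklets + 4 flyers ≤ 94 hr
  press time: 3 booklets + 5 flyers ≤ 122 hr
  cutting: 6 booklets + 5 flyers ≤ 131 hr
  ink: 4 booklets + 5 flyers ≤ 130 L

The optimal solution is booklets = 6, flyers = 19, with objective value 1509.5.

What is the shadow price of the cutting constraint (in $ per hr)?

6.5

At the optimum: collating uses 94 of 94 (binding); press time uses 113 of 122 (slack = 9); cutting uses 131 of 131 (binding); ink uses 119 of 130 (slack = 11).
Since press time, ink are not tight, their duals are 0.
From A_Bᵀ y = c: 3·y_collating + 6·y_cutting = 60; 4·y_collating + 5·y_cutting = 60.5.
Solving: y_collating = 7, y_cutting = 6.5.
Shadow price of cutting = 6.5.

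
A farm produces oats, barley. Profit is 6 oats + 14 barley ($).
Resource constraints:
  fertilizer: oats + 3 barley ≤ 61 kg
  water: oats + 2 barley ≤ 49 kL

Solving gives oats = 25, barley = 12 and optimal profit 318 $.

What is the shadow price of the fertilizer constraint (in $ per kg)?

Both fertilizer and water are binding at x*.
From A_Bᵀ y = c: 1·y_fertilizer + 1·y_water = 6; 3·y_fertilizer + 2·y_water = 14.
Solving: y_fertilizer = 2, y_water = 4.
Shadow price of fertilizer = 2.

2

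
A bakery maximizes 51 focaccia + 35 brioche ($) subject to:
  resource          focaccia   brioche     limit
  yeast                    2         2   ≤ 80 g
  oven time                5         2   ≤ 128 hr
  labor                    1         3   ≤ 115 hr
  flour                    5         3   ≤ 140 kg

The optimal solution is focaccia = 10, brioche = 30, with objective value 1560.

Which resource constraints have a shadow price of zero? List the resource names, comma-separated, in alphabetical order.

yeast: 80/80 (binding)
oven time: 110/128 (slack 18)
labor: 100/115 (slack 15)
flour: 140/140 (binding)
By complementary slackness, a constraint with positive slack has shadow price 0 → labor, oven time.

labor, oven time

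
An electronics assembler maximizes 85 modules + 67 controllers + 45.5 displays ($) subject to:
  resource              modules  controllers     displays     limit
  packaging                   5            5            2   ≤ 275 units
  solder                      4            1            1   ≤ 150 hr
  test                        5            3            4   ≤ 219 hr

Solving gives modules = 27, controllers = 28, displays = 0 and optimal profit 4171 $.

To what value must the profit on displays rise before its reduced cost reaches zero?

52

At the optimum: packaging uses 275 of 275 (binding); solder uses 136 of 150 (slack = 14); test uses 219 of 219 (binding).
By complementary slackness, y = 0 for the non-binding constraint.
The binding rows give the dual system: 5·y_packaging + 5·y_test = 85 and 5·y_packaging + 3·y_test = 67.
Solving: y_packaging = 8, y_test = 9.
displays enters the basis when its profit ≥ yᵀa₃ = 8·2 + 9·4 = 52.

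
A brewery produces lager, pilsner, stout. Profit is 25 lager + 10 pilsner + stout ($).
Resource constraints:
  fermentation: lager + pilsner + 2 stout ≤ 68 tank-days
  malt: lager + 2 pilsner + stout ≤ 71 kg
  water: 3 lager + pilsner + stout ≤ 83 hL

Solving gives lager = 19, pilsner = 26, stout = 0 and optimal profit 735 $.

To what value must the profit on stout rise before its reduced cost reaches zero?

Check each constraint at x*: fermentation 45/68 (slack 23); malt 71/71 (tight); water 83/83 (tight).
Since fermentation is not tight, its dual is 0.
From A_Bᵀ y = c: 1·y_malt + 3·y_water = 25; 2·y_malt + 1·y_water = 10.
→ y_malt = 1 and y_water = 8.
stout enters the basis when its profit ≥ yᵀa₃ = 1·1 + 8·1 = 9.

9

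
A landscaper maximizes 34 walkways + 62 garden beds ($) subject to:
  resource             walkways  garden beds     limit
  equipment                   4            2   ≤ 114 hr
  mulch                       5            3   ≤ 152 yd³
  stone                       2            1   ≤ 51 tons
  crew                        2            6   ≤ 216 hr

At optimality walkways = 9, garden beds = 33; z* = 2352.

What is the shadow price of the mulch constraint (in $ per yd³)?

At the optimum: equipment uses 102 of 114 (slack = 12); mulch uses 144 of 152 (slack = 8); stone uses 51 of 51 (binding); crew uses 216 of 216 (binding).
By complementary slackness, y = 0 for the non-binding constraints.
The binding rows give the dual system: 2·y_stone + 2·y_crew = 34 and 1·y_stone + 6·y_crew = 62.
→ y_stone = 8 and y_crew = 9.
Shadow price of mulch = 0.

0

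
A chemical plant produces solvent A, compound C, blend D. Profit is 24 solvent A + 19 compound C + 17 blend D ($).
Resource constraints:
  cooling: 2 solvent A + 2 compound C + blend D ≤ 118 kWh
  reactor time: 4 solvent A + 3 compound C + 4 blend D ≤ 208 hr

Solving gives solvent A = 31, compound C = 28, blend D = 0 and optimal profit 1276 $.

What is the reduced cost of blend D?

-5

At the optimum: cooling uses 118 of 118 (binding); reactor time uses 208 of 208 (binding).
Dual feasibility on the basic columns requires 2·y_cooling + 4·y_reactor time = 24, 2·y_cooling + 3·y_reactor time = 19.
Solving: y_cooling = 2, y_reactor time = 5.
Reduced cost of blend D: c₃ − yᵀa₃ = 17 − (2·1 + 5·4) = 17 − 22 = -5.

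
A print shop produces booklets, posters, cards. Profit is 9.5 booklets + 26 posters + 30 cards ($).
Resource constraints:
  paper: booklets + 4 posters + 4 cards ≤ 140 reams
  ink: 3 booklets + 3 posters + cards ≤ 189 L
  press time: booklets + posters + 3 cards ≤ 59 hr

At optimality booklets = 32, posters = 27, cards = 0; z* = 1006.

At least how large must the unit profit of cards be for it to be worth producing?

At the optimum: paper uses 140 of 140 (binding); ink uses 177 of 189 (slack = 12); press time uses 59 of 59 (binding).
Slack constraints have shadow price 0 (complementary slackness).
From A_Bᵀ y = c: 1·y_paper + 1·y_press time = 9.5; 4·y_paper + 1·y_press time = 26.
→ y_paper = 5.5 and y_press time = 4.
cards enters the basis when its profit ≥ yᵀa₃ = 5.5·4 + 4·3 = 34.

34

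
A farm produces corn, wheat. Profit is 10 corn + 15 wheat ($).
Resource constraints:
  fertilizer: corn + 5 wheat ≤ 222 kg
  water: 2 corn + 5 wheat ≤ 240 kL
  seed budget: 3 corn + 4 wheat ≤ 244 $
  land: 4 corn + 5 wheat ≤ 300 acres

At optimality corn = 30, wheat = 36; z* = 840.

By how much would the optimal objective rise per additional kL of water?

Binding: water and land. Non-binding: fertilizer (12 unused), seed budget (10 unused).
Since fertilizer, seed budget are not tight, their duals are 0.
The binding rows give the dual system: 2·y_water + 4·y_land = 10 and 5·y_water + 5·y_land = 15.
Solving: y_water = 1, y_land = 2.
Shadow price of water = 1.

1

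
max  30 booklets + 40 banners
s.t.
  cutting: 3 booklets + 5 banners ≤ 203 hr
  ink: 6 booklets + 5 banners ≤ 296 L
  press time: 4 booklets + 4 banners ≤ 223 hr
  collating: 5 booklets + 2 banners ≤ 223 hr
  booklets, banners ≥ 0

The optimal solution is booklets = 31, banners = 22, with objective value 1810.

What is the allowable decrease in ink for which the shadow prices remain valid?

Binding constraints: cutting, ink. The basis is B = [[3,5],[6,5]] with det -15.
Per unit decrease in ink, x* moves by d = (-0.3333, 0.2).
The basis stays optimal until booklets reaches 0; allowable decrease = 93 L.

93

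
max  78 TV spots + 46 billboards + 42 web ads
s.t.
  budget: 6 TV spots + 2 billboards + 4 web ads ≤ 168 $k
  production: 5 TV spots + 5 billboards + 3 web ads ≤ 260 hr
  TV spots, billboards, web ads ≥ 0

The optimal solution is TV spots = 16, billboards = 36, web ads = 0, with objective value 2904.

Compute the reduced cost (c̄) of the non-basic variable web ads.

-8

At the optimum: budget uses 168 of 168 (binding); production uses 260 of 260 (binding).
Dual feasibility on the basic columns requires 6·y_budget + 5·y_production = 78, 2·y_budget + 5·y_production = 46.
Solving: y_budget = 8, y_production = 6.
Reduced cost of web ads: c₃ − yᵀa₃ = 42 − (8·4 + 6·3) = 42 − 50 = -8.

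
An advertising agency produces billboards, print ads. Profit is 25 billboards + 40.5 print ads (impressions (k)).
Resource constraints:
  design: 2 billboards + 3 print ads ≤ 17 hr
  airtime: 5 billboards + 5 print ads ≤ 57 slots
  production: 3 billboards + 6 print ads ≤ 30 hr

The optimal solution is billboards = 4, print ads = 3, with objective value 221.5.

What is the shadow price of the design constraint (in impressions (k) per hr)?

9.5

At the optimum: design uses 17 of 17 (binding); airtime uses 35 of 57 (slack = 22); production uses 30 of 30 (binding).
By complementary slackness, y = 0 for the non-binding constraint.
The binding rows give the dual system: 2·y_design + 3·y_production = 25 and 3·y_design + 6·y_production = 40.5.
This yields shadow prices y_design = 9.5, y_production = 2.
Shadow price of design = 9.5.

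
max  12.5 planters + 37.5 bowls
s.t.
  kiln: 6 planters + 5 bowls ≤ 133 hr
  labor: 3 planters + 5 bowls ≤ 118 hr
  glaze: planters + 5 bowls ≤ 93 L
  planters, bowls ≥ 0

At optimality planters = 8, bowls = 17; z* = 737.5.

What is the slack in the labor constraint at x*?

labor used = 3·8 + 5·17 = 109; slack = 118 − 109 = 9.

9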